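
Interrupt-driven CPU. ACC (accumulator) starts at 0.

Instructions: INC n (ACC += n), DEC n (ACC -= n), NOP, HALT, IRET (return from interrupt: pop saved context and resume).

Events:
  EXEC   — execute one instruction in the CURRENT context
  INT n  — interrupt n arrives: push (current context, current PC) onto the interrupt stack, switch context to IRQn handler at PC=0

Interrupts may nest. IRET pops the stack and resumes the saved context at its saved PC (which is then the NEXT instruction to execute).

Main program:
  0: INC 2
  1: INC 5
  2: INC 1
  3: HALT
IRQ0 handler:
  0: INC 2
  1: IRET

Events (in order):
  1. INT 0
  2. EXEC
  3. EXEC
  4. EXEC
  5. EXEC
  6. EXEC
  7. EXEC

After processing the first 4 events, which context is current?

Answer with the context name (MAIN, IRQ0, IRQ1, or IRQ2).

Answer: MAIN

Derivation:
Event 1 (INT 0): INT 0 arrives: push (MAIN, PC=0), enter IRQ0 at PC=0 (depth now 1)
Event 2 (EXEC): [IRQ0] PC=0: INC 2 -> ACC=2
Event 3 (EXEC): [IRQ0] PC=1: IRET -> resume MAIN at PC=0 (depth now 0)
Event 4 (EXEC): [MAIN] PC=0: INC 2 -> ACC=4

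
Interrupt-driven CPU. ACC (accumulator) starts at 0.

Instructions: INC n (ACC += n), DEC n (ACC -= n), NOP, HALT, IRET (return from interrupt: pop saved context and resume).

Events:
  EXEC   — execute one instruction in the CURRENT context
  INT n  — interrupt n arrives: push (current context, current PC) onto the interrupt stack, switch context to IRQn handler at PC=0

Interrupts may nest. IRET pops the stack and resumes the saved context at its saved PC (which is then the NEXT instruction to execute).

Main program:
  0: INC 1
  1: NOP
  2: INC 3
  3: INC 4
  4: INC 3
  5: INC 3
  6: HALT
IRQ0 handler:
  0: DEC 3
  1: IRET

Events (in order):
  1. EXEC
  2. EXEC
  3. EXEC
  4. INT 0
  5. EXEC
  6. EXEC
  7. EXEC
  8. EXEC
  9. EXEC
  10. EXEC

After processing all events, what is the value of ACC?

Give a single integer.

Event 1 (EXEC): [MAIN] PC=0: INC 1 -> ACC=1
Event 2 (EXEC): [MAIN] PC=1: NOP
Event 3 (EXEC): [MAIN] PC=2: INC 3 -> ACC=4
Event 4 (INT 0): INT 0 arrives: push (MAIN, PC=3), enter IRQ0 at PC=0 (depth now 1)
Event 5 (EXEC): [IRQ0] PC=0: DEC 3 -> ACC=1
Event 6 (EXEC): [IRQ0] PC=1: IRET -> resume MAIN at PC=3 (depth now 0)
Event 7 (EXEC): [MAIN] PC=3: INC 4 -> ACC=5
Event 8 (EXEC): [MAIN] PC=4: INC 3 -> ACC=8
Event 9 (EXEC): [MAIN] PC=5: INC 3 -> ACC=11
Event 10 (EXEC): [MAIN] PC=6: HALT

Answer: 11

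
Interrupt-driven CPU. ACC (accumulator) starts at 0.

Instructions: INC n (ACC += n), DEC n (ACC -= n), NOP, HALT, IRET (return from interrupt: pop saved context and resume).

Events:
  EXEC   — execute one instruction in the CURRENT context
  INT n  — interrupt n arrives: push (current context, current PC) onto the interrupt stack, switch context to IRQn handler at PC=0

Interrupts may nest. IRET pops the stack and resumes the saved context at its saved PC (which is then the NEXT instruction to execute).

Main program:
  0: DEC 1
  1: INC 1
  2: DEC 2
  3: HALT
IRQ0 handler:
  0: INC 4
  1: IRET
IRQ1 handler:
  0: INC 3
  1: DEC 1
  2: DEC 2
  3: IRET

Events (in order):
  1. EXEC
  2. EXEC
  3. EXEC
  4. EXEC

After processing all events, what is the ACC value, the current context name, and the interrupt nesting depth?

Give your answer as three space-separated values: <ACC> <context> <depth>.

Event 1 (EXEC): [MAIN] PC=0: DEC 1 -> ACC=-1
Event 2 (EXEC): [MAIN] PC=1: INC 1 -> ACC=0
Event 3 (EXEC): [MAIN] PC=2: DEC 2 -> ACC=-2
Event 4 (EXEC): [MAIN] PC=3: HALT

Answer: -2 MAIN 0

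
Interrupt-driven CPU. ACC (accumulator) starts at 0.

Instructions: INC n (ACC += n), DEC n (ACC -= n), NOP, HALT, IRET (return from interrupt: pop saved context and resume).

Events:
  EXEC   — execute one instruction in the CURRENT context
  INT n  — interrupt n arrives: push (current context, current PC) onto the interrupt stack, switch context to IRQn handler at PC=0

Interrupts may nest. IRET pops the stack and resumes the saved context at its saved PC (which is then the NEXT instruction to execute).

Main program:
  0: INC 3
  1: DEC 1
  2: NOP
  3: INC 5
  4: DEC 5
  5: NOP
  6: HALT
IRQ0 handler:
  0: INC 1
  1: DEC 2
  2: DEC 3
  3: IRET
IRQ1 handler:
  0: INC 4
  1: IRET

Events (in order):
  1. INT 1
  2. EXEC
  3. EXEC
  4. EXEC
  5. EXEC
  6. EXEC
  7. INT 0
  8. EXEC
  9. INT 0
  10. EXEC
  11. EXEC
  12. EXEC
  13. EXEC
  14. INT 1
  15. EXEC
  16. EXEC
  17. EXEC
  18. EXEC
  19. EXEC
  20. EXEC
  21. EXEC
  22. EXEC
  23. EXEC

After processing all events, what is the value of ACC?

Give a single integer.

Answer: 2

Derivation:
Event 1 (INT 1): INT 1 arrives: push (MAIN, PC=0), enter IRQ1 at PC=0 (depth now 1)
Event 2 (EXEC): [IRQ1] PC=0: INC 4 -> ACC=4
Event 3 (EXEC): [IRQ1] PC=1: IRET -> resume MAIN at PC=0 (depth now 0)
Event 4 (EXEC): [MAIN] PC=0: INC 3 -> ACC=7
Event 5 (EXEC): [MAIN] PC=1: DEC 1 -> ACC=6
Event 6 (EXEC): [MAIN] PC=2: NOP
Event 7 (INT 0): INT 0 arrives: push (MAIN, PC=3), enter IRQ0 at PC=0 (depth now 1)
Event 8 (EXEC): [IRQ0] PC=0: INC 1 -> ACC=7
Event 9 (INT 0): INT 0 arrives: push (IRQ0, PC=1), enter IRQ0 at PC=0 (depth now 2)
Event 10 (EXEC): [IRQ0] PC=0: INC 1 -> ACC=8
Event 11 (EXEC): [IRQ0] PC=1: DEC 2 -> ACC=6
Event 12 (EXEC): [IRQ0] PC=2: DEC 3 -> ACC=3
Event 13 (EXEC): [IRQ0] PC=3: IRET -> resume IRQ0 at PC=1 (depth now 1)
Event 14 (INT 1): INT 1 arrives: push (IRQ0, PC=1), enter IRQ1 at PC=0 (depth now 2)
Event 15 (EXEC): [IRQ1] PC=0: INC 4 -> ACC=7
Event 16 (EXEC): [IRQ1] PC=1: IRET -> resume IRQ0 at PC=1 (depth now 1)
Event 17 (EXEC): [IRQ0] PC=1: DEC 2 -> ACC=5
Event 18 (EXEC): [IRQ0] PC=2: DEC 3 -> ACC=2
Event 19 (EXEC): [IRQ0] PC=3: IRET -> resume MAIN at PC=3 (depth now 0)
Event 20 (EXEC): [MAIN] PC=3: INC 5 -> ACC=7
Event 21 (EXEC): [MAIN] PC=4: DEC 5 -> ACC=2
Event 22 (EXEC): [MAIN] PC=5: NOP
Event 23 (EXEC): [MAIN] PC=6: HALT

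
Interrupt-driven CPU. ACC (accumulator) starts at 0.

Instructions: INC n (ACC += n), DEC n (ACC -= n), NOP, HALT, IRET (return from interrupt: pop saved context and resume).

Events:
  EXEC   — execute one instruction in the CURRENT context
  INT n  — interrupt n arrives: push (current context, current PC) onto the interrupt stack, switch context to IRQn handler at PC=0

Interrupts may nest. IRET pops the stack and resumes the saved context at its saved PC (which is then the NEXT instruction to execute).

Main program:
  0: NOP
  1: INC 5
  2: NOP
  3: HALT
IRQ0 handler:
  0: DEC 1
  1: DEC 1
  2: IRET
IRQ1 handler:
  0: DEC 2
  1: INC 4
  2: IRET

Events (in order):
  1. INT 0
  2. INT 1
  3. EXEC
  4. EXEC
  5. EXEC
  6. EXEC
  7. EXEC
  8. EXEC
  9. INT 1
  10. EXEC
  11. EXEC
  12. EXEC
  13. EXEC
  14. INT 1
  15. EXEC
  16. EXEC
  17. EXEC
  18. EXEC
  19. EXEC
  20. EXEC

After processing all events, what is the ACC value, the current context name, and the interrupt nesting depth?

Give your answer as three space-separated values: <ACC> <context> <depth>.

Event 1 (INT 0): INT 0 arrives: push (MAIN, PC=0), enter IRQ0 at PC=0 (depth now 1)
Event 2 (INT 1): INT 1 arrives: push (IRQ0, PC=0), enter IRQ1 at PC=0 (depth now 2)
Event 3 (EXEC): [IRQ1] PC=0: DEC 2 -> ACC=-2
Event 4 (EXEC): [IRQ1] PC=1: INC 4 -> ACC=2
Event 5 (EXEC): [IRQ1] PC=2: IRET -> resume IRQ0 at PC=0 (depth now 1)
Event 6 (EXEC): [IRQ0] PC=0: DEC 1 -> ACC=1
Event 7 (EXEC): [IRQ0] PC=1: DEC 1 -> ACC=0
Event 8 (EXEC): [IRQ0] PC=2: IRET -> resume MAIN at PC=0 (depth now 0)
Event 9 (INT 1): INT 1 arrives: push (MAIN, PC=0), enter IRQ1 at PC=0 (depth now 1)
Event 10 (EXEC): [IRQ1] PC=0: DEC 2 -> ACC=-2
Event 11 (EXEC): [IRQ1] PC=1: INC 4 -> ACC=2
Event 12 (EXEC): [IRQ1] PC=2: IRET -> resume MAIN at PC=0 (depth now 0)
Event 13 (EXEC): [MAIN] PC=0: NOP
Event 14 (INT 1): INT 1 arrives: push (MAIN, PC=1), enter IRQ1 at PC=0 (depth now 1)
Event 15 (EXEC): [IRQ1] PC=0: DEC 2 -> ACC=0
Event 16 (EXEC): [IRQ1] PC=1: INC 4 -> ACC=4
Event 17 (EXEC): [IRQ1] PC=2: IRET -> resume MAIN at PC=1 (depth now 0)
Event 18 (EXEC): [MAIN] PC=1: INC 5 -> ACC=9
Event 19 (EXEC): [MAIN] PC=2: NOP
Event 20 (EXEC): [MAIN] PC=3: HALT

Answer: 9 MAIN 0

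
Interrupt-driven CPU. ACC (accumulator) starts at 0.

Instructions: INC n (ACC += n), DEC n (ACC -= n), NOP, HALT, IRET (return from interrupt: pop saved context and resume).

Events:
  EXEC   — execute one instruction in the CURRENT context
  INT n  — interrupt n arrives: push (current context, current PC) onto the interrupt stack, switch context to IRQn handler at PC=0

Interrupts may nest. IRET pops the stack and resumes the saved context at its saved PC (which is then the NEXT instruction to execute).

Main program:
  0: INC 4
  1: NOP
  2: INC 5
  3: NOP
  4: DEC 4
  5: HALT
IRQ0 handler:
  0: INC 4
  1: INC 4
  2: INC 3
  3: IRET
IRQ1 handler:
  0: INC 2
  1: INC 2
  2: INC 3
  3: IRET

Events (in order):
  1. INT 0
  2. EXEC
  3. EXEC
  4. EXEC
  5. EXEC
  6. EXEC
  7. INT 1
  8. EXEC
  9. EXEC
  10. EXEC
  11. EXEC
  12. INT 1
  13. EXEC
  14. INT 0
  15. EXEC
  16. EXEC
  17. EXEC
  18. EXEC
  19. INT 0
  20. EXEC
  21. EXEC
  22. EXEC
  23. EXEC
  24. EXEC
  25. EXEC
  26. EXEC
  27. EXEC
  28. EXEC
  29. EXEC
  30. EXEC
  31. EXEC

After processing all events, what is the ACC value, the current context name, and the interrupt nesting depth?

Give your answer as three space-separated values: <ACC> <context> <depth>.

Answer: 52 MAIN 0

Derivation:
Event 1 (INT 0): INT 0 arrives: push (MAIN, PC=0), enter IRQ0 at PC=0 (depth now 1)
Event 2 (EXEC): [IRQ0] PC=0: INC 4 -> ACC=4
Event 3 (EXEC): [IRQ0] PC=1: INC 4 -> ACC=8
Event 4 (EXEC): [IRQ0] PC=2: INC 3 -> ACC=11
Event 5 (EXEC): [IRQ0] PC=3: IRET -> resume MAIN at PC=0 (depth now 0)
Event 6 (EXEC): [MAIN] PC=0: INC 4 -> ACC=15
Event 7 (INT 1): INT 1 arrives: push (MAIN, PC=1), enter IRQ1 at PC=0 (depth now 1)
Event 8 (EXEC): [IRQ1] PC=0: INC 2 -> ACC=17
Event 9 (EXEC): [IRQ1] PC=1: INC 2 -> ACC=19
Event 10 (EXEC): [IRQ1] PC=2: INC 3 -> ACC=22
Event 11 (EXEC): [IRQ1] PC=3: IRET -> resume MAIN at PC=1 (depth now 0)
Event 12 (INT 1): INT 1 arrives: push (MAIN, PC=1), enter IRQ1 at PC=0 (depth now 1)
Event 13 (EXEC): [IRQ1] PC=0: INC 2 -> ACC=24
Event 14 (INT 0): INT 0 arrives: push (IRQ1, PC=1), enter IRQ0 at PC=0 (depth now 2)
Event 15 (EXEC): [IRQ0] PC=0: INC 4 -> ACC=28
Event 16 (EXEC): [IRQ0] PC=1: INC 4 -> ACC=32
Event 17 (EXEC): [IRQ0] PC=2: INC 3 -> ACC=35
Event 18 (EXEC): [IRQ0] PC=3: IRET -> resume IRQ1 at PC=1 (depth now 1)
Event 19 (INT 0): INT 0 arrives: push (IRQ1, PC=1), enter IRQ0 at PC=0 (depth now 2)
Event 20 (EXEC): [IRQ0] PC=0: INC 4 -> ACC=39
Event 21 (EXEC): [IRQ0] PC=1: INC 4 -> ACC=43
Event 22 (EXEC): [IRQ0] PC=2: INC 3 -> ACC=46
Event 23 (EXEC): [IRQ0] PC=3: IRET -> resume IRQ1 at PC=1 (depth now 1)
Event 24 (EXEC): [IRQ1] PC=1: INC 2 -> ACC=48
Event 25 (EXEC): [IRQ1] PC=2: INC 3 -> ACC=51
Event 26 (EXEC): [IRQ1] PC=3: IRET -> resume MAIN at PC=1 (depth now 0)
Event 27 (EXEC): [MAIN] PC=1: NOP
Event 28 (EXEC): [MAIN] PC=2: INC 5 -> ACC=56
Event 29 (EXEC): [MAIN] PC=3: NOP
Event 30 (EXEC): [MAIN] PC=4: DEC 4 -> ACC=52
Event 31 (EXEC): [MAIN] PC=5: HALT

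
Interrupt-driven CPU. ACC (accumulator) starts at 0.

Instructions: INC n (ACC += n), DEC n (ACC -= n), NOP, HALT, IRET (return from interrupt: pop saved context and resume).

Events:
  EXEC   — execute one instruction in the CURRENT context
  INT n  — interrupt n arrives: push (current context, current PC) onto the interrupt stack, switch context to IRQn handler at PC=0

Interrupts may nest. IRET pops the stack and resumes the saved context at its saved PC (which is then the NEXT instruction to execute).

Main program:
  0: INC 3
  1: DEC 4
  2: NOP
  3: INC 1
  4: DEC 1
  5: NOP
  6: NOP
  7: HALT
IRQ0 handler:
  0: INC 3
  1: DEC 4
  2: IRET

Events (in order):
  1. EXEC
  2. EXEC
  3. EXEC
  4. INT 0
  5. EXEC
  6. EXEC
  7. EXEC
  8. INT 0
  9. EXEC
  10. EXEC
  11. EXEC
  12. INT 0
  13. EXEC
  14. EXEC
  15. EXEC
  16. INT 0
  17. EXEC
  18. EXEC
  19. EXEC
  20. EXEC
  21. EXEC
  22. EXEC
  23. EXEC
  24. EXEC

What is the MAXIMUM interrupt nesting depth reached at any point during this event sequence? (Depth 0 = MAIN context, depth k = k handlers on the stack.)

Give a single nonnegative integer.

Event 1 (EXEC): [MAIN] PC=0: INC 3 -> ACC=3 [depth=0]
Event 2 (EXEC): [MAIN] PC=1: DEC 4 -> ACC=-1 [depth=0]
Event 3 (EXEC): [MAIN] PC=2: NOP [depth=0]
Event 4 (INT 0): INT 0 arrives: push (MAIN, PC=3), enter IRQ0 at PC=0 (depth now 1) [depth=1]
Event 5 (EXEC): [IRQ0] PC=0: INC 3 -> ACC=2 [depth=1]
Event 6 (EXEC): [IRQ0] PC=1: DEC 4 -> ACC=-2 [depth=1]
Event 7 (EXEC): [IRQ0] PC=2: IRET -> resume MAIN at PC=3 (depth now 0) [depth=0]
Event 8 (INT 0): INT 0 arrives: push (MAIN, PC=3), enter IRQ0 at PC=0 (depth now 1) [depth=1]
Event 9 (EXEC): [IRQ0] PC=0: INC 3 -> ACC=1 [depth=1]
Event 10 (EXEC): [IRQ0] PC=1: DEC 4 -> ACC=-3 [depth=1]
Event 11 (EXEC): [IRQ0] PC=2: IRET -> resume MAIN at PC=3 (depth now 0) [depth=0]
Event 12 (INT 0): INT 0 arrives: push (MAIN, PC=3), enter IRQ0 at PC=0 (depth now 1) [depth=1]
Event 13 (EXEC): [IRQ0] PC=0: INC 3 -> ACC=0 [depth=1]
Event 14 (EXEC): [IRQ0] PC=1: DEC 4 -> ACC=-4 [depth=1]
Event 15 (EXEC): [IRQ0] PC=2: IRET -> resume MAIN at PC=3 (depth now 0) [depth=0]
Event 16 (INT 0): INT 0 arrives: push (MAIN, PC=3), enter IRQ0 at PC=0 (depth now 1) [depth=1]
Event 17 (EXEC): [IRQ0] PC=0: INC 3 -> ACC=-1 [depth=1]
Event 18 (EXEC): [IRQ0] PC=1: DEC 4 -> ACC=-5 [depth=1]
Event 19 (EXEC): [IRQ0] PC=2: IRET -> resume MAIN at PC=3 (depth now 0) [depth=0]
Event 20 (EXEC): [MAIN] PC=3: INC 1 -> ACC=-4 [depth=0]
Event 21 (EXEC): [MAIN] PC=4: DEC 1 -> ACC=-5 [depth=0]
Event 22 (EXEC): [MAIN] PC=5: NOP [depth=0]
Event 23 (EXEC): [MAIN] PC=6: NOP [depth=0]
Event 24 (EXEC): [MAIN] PC=7: HALT [depth=0]
Max depth observed: 1

Answer: 1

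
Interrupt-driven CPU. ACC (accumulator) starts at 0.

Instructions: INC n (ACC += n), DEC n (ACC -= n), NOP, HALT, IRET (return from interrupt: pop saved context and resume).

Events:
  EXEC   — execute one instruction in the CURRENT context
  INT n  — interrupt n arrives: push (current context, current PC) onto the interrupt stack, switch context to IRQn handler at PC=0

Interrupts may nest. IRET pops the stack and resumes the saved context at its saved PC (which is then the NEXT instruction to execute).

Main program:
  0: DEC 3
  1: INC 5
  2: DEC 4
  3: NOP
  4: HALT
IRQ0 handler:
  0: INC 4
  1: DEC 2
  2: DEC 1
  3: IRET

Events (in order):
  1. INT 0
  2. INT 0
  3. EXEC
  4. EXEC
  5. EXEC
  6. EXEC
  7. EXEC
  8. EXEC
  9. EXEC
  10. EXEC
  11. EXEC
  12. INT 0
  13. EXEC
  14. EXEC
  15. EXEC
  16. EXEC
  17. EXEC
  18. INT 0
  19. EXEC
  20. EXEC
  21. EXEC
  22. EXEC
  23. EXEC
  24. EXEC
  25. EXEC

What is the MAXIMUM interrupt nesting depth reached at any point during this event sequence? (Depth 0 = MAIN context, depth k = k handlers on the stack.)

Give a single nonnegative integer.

Answer: 2

Derivation:
Event 1 (INT 0): INT 0 arrives: push (MAIN, PC=0), enter IRQ0 at PC=0 (depth now 1) [depth=1]
Event 2 (INT 0): INT 0 arrives: push (IRQ0, PC=0), enter IRQ0 at PC=0 (depth now 2) [depth=2]
Event 3 (EXEC): [IRQ0] PC=0: INC 4 -> ACC=4 [depth=2]
Event 4 (EXEC): [IRQ0] PC=1: DEC 2 -> ACC=2 [depth=2]
Event 5 (EXEC): [IRQ0] PC=2: DEC 1 -> ACC=1 [depth=2]
Event 6 (EXEC): [IRQ0] PC=3: IRET -> resume IRQ0 at PC=0 (depth now 1) [depth=1]
Event 7 (EXEC): [IRQ0] PC=0: INC 4 -> ACC=5 [depth=1]
Event 8 (EXEC): [IRQ0] PC=1: DEC 2 -> ACC=3 [depth=1]
Event 9 (EXEC): [IRQ0] PC=2: DEC 1 -> ACC=2 [depth=1]
Event 10 (EXEC): [IRQ0] PC=3: IRET -> resume MAIN at PC=0 (depth now 0) [depth=0]
Event 11 (EXEC): [MAIN] PC=0: DEC 3 -> ACC=-1 [depth=0]
Event 12 (INT 0): INT 0 arrives: push (MAIN, PC=1), enter IRQ0 at PC=0 (depth now 1) [depth=1]
Event 13 (EXEC): [IRQ0] PC=0: INC 4 -> ACC=3 [depth=1]
Event 14 (EXEC): [IRQ0] PC=1: DEC 2 -> ACC=1 [depth=1]
Event 15 (EXEC): [IRQ0] PC=2: DEC 1 -> ACC=0 [depth=1]
Event 16 (EXEC): [IRQ0] PC=3: IRET -> resume MAIN at PC=1 (depth now 0) [depth=0]
Event 17 (EXEC): [MAIN] PC=1: INC 5 -> ACC=5 [depth=0]
Event 18 (INT 0): INT 0 arrives: push (MAIN, PC=2), enter IRQ0 at PC=0 (depth now 1) [depth=1]
Event 19 (EXEC): [IRQ0] PC=0: INC 4 -> ACC=9 [depth=1]
Event 20 (EXEC): [IRQ0] PC=1: DEC 2 -> ACC=7 [depth=1]
Event 21 (EXEC): [IRQ0] PC=2: DEC 1 -> ACC=6 [depth=1]
Event 22 (EXEC): [IRQ0] PC=3: IRET -> resume MAIN at PC=2 (depth now 0) [depth=0]
Event 23 (EXEC): [MAIN] PC=2: DEC 4 -> ACC=2 [depth=0]
Event 24 (EXEC): [MAIN] PC=3: NOP [depth=0]
Event 25 (EXEC): [MAIN] PC=4: HALT [depth=0]
Max depth observed: 2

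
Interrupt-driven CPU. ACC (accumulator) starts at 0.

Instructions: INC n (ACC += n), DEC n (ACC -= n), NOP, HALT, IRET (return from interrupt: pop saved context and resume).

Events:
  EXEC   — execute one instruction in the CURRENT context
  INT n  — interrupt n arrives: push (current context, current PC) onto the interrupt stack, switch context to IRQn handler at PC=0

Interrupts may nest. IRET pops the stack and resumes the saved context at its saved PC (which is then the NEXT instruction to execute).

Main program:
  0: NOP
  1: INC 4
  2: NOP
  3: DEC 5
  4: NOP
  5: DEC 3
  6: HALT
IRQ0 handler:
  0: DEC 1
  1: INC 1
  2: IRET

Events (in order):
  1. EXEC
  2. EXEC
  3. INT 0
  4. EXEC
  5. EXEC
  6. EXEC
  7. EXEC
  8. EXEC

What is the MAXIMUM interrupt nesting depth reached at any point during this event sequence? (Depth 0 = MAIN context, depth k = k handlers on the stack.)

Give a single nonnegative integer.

Answer: 1

Derivation:
Event 1 (EXEC): [MAIN] PC=0: NOP [depth=0]
Event 2 (EXEC): [MAIN] PC=1: INC 4 -> ACC=4 [depth=0]
Event 3 (INT 0): INT 0 arrives: push (MAIN, PC=2), enter IRQ0 at PC=0 (depth now 1) [depth=1]
Event 4 (EXEC): [IRQ0] PC=0: DEC 1 -> ACC=3 [depth=1]
Event 5 (EXEC): [IRQ0] PC=1: INC 1 -> ACC=4 [depth=1]
Event 6 (EXEC): [IRQ0] PC=2: IRET -> resume MAIN at PC=2 (depth now 0) [depth=0]
Event 7 (EXEC): [MAIN] PC=2: NOP [depth=0]
Event 8 (EXEC): [MAIN] PC=3: DEC 5 -> ACC=-1 [depth=0]
Max depth observed: 1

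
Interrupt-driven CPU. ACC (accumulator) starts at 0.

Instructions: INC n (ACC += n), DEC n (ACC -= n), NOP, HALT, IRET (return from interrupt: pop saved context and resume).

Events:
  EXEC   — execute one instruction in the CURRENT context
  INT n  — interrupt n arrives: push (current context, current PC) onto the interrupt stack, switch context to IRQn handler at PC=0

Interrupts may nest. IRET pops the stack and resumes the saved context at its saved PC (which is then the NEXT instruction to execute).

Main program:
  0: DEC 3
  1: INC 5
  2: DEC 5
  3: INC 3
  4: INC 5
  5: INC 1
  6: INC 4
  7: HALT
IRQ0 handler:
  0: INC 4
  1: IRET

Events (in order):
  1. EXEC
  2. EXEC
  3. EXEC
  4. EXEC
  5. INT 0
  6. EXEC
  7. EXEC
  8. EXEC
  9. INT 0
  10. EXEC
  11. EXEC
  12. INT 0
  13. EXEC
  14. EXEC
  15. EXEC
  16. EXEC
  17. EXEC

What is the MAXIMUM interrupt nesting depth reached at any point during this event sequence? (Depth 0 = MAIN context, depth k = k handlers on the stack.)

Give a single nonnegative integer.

Answer: 1

Derivation:
Event 1 (EXEC): [MAIN] PC=0: DEC 3 -> ACC=-3 [depth=0]
Event 2 (EXEC): [MAIN] PC=1: INC 5 -> ACC=2 [depth=0]
Event 3 (EXEC): [MAIN] PC=2: DEC 5 -> ACC=-3 [depth=0]
Event 4 (EXEC): [MAIN] PC=3: INC 3 -> ACC=0 [depth=0]
Event 5 (INT 0): INT 0 arrives: push (MAIN, PC=4), enter IRQ0 at PC=0 (depth now 1) [depth=1]
Event 6 (EXEC): [IRQ0] PC=0: INC 4 -> ACC=4 [depth=1]
Event 7 (EXEC): [IRQ0] PC=1: IRET -> resume MAIN at PC=4 (depth now 0) [depth=0]
Event 8 (EXEC): [MAIN] PC=4: INC 5 -> ACC=9 [depth=0]
Event 9 (INT 0): INT 0 arrives: push (MAIN, PC=5), enter IRQ0 at PC=0 (depth now 1) [depth=1]
Event 10 (EXEC): [IRQ0] PC=0: INC 4 -> ACC=13 [depth=1]
Event 11 (EXEC): [IRQ0] PC=1: IRET -> resume MAIN at PC=5 (depth now 0) [depth=0]
Event 12 (INT 0): INT 0 arrives: push (MAIN, PC=5), enter IRQ0 at PC=0 (depth now 1) [depth=1]
Event 13 (EXEC): [IRQ0] PC=0: INC 4 -> ACC=17 [depth=1]
Event 14 (EXEC): [IRQ0] PC=1: IRET -> resume MAIN at PC=5 (depth now 0) [depth=0]
Event 15 (EXEC): [MAIN] PC=5: INC 1 -> ACC=18 [depth=0]
Event 16 (EXEC): [MAIN] PC=6: INC 4 -> ACC=22 [depth=0]
Event 17 (EXEC): [MAIN] PC=7: HALT [depth=0]
Max depth observed: 1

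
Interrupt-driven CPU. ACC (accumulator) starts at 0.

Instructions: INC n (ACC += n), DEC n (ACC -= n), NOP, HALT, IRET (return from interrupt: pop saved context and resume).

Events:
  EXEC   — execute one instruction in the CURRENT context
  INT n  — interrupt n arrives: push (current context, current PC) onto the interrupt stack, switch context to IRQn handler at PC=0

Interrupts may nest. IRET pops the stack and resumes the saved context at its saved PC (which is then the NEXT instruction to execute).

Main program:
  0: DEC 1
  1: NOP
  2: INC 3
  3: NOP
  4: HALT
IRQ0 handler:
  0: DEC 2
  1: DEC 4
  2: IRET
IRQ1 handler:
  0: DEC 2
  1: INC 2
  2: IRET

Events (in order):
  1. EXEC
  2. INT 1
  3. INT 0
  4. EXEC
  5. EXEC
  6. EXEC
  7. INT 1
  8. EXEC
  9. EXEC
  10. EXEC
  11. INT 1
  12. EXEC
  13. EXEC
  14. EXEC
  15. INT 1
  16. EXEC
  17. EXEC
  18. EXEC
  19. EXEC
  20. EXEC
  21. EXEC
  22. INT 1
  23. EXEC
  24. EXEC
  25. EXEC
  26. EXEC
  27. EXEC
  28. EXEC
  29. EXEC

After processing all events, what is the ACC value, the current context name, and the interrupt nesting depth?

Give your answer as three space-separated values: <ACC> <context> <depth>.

Event 1 (EXEC): [MAIN] PC=0: DEC 1 -> ACC=-1
Event 2 (INT 1): INT 1 arrives: push (MAIN, PC=1), enter IRQ1 at PC=0 (depth now 1)
Event 3 (INT 0): INT 0 arrives: push (IRQ1, PC=0), enter IRQ0 at PC=0 (depth now 2)
Event 4 (EXEC): [IRQ0] PC=0: DEC 2 -> ACC=-3
Event 5 (EXEC): [IRQ0] PC=1: DEC 4 -> ACC=-7
Event 6 (EXEC): [IRQ0] PC=2: IRET -> resume IRQ1 at PC=0 (depth now 1)
Event 7 (INT 1): INT 1 arrives: push (IRQ1, PC=0), enter IRQ1 at PC=0 (depth now 2)
Event 8 (EXEC): [IRQ1] PC=0: DEC 2 -> ACC=-9
Event 9 (EXEC): [IRQ1] PC=1: INC 2 -> ACC=-7
Event 10 (EXEC): [IRQ1] PC=2: IRET -> resume IRQ1 at PC=0 (depth now 1)
Event 11 (INT 1): INT 1 arrives: push (IRQ1, PC=0), enter IRQ1 at PC=0 (depth now 2)
Event 12 (EXEC): [IRQ1] PC=0: DEC 2 -> ACC=-9
Event 13 (EXEC): [IRQ1] PC=1: INC 2 -> ACC=-7
Event 14 (EXEC): [IRQ1] PC=2: IRET -> resume IRQ1 at PC=0 (depth now 1)
Event 15 (INT 1): INT 1 arrives: push (IRQ1, PC=0), enter IRQ1 at PC=0 (depth now 2)
Event 16 (EXEC): [IRQ1] PC=0: DEC 2 -> ACC=-9
Event 17 (EXEC): [IRQ1] PC=1: INC 2 -> ACC=-7
Event 18 (EXEC): [IRQ1] PC=2: IRET -> resume IRQ1 at PC=0 (depth now 1)
Event 19 (EXEC): [IRQ1] PC=0: DEC 2 -> ACC=-9
Event 20 (EXEC): [IRQ1] PC=1: INC 2 -> ACC=-7
Event 21 (EXEC): [IRQ1] PC=2: IRET -> resume MAIN at PC=1 (depth now 0)
Event 22 (INT 1): INT 1 arrives: push (MAIN, PC=1), enter IRQ1 at PC=0 (depth now 1)
Event 23 (EXEC): [IRQ1] PC=0: DEC 2 -> ACC=-9
Event 24 (EXEC): [IRQ1] PC=1: INC 2 -> ACC=-7
Event 25 (EXEC): [IRQ1] PC=2: IRET -> resume MAIN at PC=1 (depth now 0)
Event 26 (EXEC): [MAIN] PC=1: NOP
Event 27 (EXEC): [MAIN] PC=2: INC 3 -> ACC=-4
Event 28 (EXEC): [MAIN] PC=3: NOP
Event 29 (EXEC): [MAIN] PC=4: HALT

Answer: -4 MAIN 0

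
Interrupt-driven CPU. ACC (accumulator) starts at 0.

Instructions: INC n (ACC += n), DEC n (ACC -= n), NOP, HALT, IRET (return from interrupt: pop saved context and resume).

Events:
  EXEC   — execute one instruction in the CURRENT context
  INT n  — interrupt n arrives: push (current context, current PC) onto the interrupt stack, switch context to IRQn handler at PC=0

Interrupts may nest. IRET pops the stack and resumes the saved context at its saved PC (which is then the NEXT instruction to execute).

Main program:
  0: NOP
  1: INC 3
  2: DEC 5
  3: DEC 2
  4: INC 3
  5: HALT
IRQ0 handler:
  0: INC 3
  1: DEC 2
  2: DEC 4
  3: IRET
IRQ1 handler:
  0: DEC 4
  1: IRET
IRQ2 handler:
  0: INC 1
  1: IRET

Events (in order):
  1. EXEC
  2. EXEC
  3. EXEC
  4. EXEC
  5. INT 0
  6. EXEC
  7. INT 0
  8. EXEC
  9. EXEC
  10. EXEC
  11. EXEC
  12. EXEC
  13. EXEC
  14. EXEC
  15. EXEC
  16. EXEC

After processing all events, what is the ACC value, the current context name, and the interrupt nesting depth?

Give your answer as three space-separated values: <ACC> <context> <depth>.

Answer: -7 MAIN 0

Derivation:
Event 1 (EXEC): [MAIN] PC=0: NOP
Event 2 (EXEC): [MAIN] PC=1: INC 3 -> ACC=3
Event 3 (EXEC): [MAIN] PC=2: DEC 5 -> ACC=-2
Event 4 (EXEC): [MAIN] PC=3: DEC 2 -> ACC=-4
Event 5 (INT 0): INT 0 arrives: push (MAIN, PC=4), enter IRQ0 at PC=0 (depth now 1)
Event 6 (EXEC): [IRQ0] PC=0: INC 3 -> ACC=-1
Event 7 (INT 0): INT 0 arrives: push (IRQ0, PC=1), enter IRQ0 at PC=0 (depth now 2)
Event 8 (EXEC): [IRQ0] PC=0: INC 3 -> ACC=2
Event 9 (EXEC): [IRQ0] PC=1: DEC 2 -> ACC=0
Event 10 (EXEC): [IRQ0] PC=2: DEC 4 -> ACC=-4
Event 11 (EXEC): [IRQ0] PC=3: IRET -> resume IRQ0 at PC=1 (depth now 1)
Event 12 (EXEC): [IRQ0] PC=1: DEC 2 -> ACC=-6
Event 13 (EXEC): [IRQ0] PC=2: DEC 4 -> ACC=-10
Event 14 (EXEC): [IRQ0] PC=3: IRET -> resume MAIN at PC=4 (depth now 0)
Event 15 (EXEC): [MAIN] PC=4: INC 3 -> ACC=-7
Event 16 (EXEC): [MAIN] PC=5: HALT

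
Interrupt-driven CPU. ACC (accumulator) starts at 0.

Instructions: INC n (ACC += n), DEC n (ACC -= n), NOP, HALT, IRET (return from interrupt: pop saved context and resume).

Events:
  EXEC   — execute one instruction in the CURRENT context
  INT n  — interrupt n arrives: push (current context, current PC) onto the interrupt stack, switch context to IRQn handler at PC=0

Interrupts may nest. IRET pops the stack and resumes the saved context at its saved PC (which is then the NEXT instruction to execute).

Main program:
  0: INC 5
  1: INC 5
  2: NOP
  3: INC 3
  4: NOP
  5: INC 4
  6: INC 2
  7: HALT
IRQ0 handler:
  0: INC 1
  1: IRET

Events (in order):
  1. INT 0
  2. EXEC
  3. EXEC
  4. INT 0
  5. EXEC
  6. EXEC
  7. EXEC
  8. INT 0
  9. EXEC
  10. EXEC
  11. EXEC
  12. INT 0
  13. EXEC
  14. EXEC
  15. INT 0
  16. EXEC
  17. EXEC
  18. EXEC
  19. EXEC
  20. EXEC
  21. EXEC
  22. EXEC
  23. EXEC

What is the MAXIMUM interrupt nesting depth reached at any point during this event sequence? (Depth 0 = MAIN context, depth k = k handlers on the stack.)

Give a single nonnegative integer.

Answer: 1

Derivation:
Event 1 (INT 0): INT 0 arrives: push (MAIN, PC=0), enter IRQ0 at PC=0 (depth now 1) [depth=1]
Event 2 (EXEC): [IRQ0] PC=0: INC 1 -> ACC=1 [depth=1]
Event 3 (EXEC): [IRQ0] PC=1: IRET -> resume MAIN at PC=0 (depth now 0) [depth=0]
Event 4 (INT 0): INT 0 arrives: push (MAIN, PC=0), enter IRQ0 at PC=0 (depth now 1) [depth=1]
Event 5 (EXEC): [IRQ0] PC=0: INC 1 -> ACC=2 [depth=1]
Event 6 (EXEC): [IRQ0] PC=1: IRET -> resume MAIN at PC=0 (depth now 0) [depth=0]
Event 7 (EXEC): [MAIN] PC=0: INC 5 -> ACC=7 [depth=0]
Event 8 (INT 0): INT 0 arrives: push (MAIN, PC=1), enter IRQ0 at PC=0 (depth now 1) [depth=1]
Event 9 (EXEC): [IRQ0] PC=0: INC 1 -> ACC=8 [depth=1]
Event 10 (EXEC): [IRQ0] PC=1: IRET -> resume MAIN at PC=1 (depth now 0) [depth=0]
Event 11 (EXEC): [MAIN] PC=1: INC 5 -> ACC=13 [depth=0]
Event 12 (INT 0): INT 0 arrives: push (MAIN, PC=2), enter IRQ0 at PC=0 (depth now 1) [depth=1]
Event 13 (EXEC): [IRQ0] PC=0: INC 1 -> ACC=14 [depth=1]
Event 14 (EXEC): [IRQ0] PC=1: IRET -> resume MAIN at PC=2 (depth now 0) [depth=0]
Event 15 (INT 0): INT 0 arrives: push (MAIN, PC=2), enter IRQ0 at PC=0 (depth now 1) [depth=1]
Event 16 (EXEC): [IRQ0] PC=0: INC 1 -> ACC=15 [depth=1]
Event 17 (EXEC): [IRQ0] PC=1: IRET -> resume MAIN at PC=2 (depth now 0) [depth=0]
Event 18 (EXEC): [MAIN] PC=2: NOP [depth=0]
Event 19 (EXEC): [MAIN] PC=3: INC 3 -> ACC=18 [depth=0]
Event 20 (EXEC): [MAIN] PC=4: NOP [depth=0]
Event 21 (EXEC): [MAIN] PC=5: INC 4 -> ACC=22 [depth=0]
Event 22 (EXEC): [MAIN] PC=6: INC 2 -> ACC=24 [depth=0]
Event 23 (EXEC): [MAIN] PC=7: HALT [depth=0]
Max depth observed: 1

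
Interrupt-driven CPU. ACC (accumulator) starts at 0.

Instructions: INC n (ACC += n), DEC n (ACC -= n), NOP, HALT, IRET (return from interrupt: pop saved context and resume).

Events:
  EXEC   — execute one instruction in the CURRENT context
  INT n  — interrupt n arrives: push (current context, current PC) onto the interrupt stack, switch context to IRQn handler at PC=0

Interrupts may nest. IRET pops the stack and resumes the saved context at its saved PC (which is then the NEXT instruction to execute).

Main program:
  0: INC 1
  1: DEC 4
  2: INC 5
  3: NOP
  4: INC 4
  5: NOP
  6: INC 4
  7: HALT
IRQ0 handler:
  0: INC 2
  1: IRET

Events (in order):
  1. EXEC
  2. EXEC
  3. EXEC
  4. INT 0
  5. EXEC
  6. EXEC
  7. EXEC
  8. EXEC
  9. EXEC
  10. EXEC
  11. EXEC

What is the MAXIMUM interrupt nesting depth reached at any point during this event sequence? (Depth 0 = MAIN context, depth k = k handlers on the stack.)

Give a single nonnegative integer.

Event 1 (EXEC): [MAIN] PC=0: INC 1 -> ACC=1 [depth=0]
Event 2 (EXEC): [MAIN] PC=1: DEC 4 -> ACC=-3 [depth=0]
Event 3 (EXEC): [MAIN] PC=2: INC 5 -> ACC=2 [depth=0]
Event 4 (INT 0): INT 0 arrives: push (MAIN, PC=3), enter IRQ0 at PC=0 (depth now 1) [depth=1]
Event 5 (EXEC): [IRQ0] PC=0: INC 2 -> ACC=4 [depth=1]
Event 6 (EXEC): [IRQ0] PC=1: IRET -> resume MAIN at PC=3 (depth now 0) [depth=0]
Event 7 (EXEC): [MAIN] PC=3: NOP [depth=0]
Event 8 (EXEC): [MAIN] PC=4: INC 4 -> ACC=8 [depth=0]
Event 9 (EXEC): [MAIN] PC=5: NOP [depth=0]
Event 10 (EXEC): [MAIN] PC=6: INC 4 -> ACC=12 [depth=0]
Event 11 (EXEC): [MAIN] PC=7: HALT [depth=0]
Max depth observed: 1

Answer: 1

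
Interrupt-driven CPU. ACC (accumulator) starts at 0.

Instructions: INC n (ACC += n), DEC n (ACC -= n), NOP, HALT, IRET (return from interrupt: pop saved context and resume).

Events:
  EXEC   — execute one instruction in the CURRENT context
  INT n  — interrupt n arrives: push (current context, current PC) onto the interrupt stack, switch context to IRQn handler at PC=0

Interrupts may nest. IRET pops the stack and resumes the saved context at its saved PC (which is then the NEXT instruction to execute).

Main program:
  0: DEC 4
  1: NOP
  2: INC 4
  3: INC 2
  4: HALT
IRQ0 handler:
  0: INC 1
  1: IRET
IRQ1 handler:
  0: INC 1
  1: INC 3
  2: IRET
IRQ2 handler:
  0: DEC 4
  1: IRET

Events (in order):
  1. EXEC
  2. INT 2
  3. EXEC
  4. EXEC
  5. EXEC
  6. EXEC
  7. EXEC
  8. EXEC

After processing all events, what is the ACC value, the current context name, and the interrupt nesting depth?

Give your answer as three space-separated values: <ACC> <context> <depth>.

Event 1 (EXEC): [MAIN] PC=0: DEC 4 -> ACC=-4
Event 2 (INT 2): INT 2 arrives: push (MAIN, PC=1), enter IRQ2 at PC=0 (depth now 1)
Event 3 (EXEC): [IRQ2] PC=0: DEC 4 -> ACC=-8
Event 4 (EXEC): [IRQ2] PC=1: IRET -> resume MAIN at PC=1 (depth now 0)
Event 5 (EXEC): [MAIN] PC=1: NOP
Event 6 (EXEC): [MAIN] PC=2: INC 4 -> ACC=-4
Event 7 (EXEC): [MAIN] PC=3: INC 2 -> ACC=-2
Event 8 (EXEC): [MAIN] PC=4: HALT

Answer: -2 MAIN 0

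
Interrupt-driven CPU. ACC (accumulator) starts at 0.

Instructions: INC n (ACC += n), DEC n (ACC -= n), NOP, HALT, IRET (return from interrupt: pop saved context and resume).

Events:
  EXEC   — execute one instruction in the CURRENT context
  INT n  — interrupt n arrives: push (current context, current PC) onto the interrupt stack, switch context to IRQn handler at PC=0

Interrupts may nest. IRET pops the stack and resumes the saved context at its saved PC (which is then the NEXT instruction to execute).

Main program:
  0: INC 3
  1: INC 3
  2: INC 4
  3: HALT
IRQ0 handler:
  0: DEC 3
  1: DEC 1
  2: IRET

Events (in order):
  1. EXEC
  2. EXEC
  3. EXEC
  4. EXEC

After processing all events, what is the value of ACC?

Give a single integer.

Answer: 10

Derivation:
Event 1 (EXEC): [MAIN] PC=0: INC 3 -> ACC=3
Event 2 (EXEC): [MAIN] PC=1: INC 3 -> ACC=6
Event 3 (EXEC): [MAIN] PC=2: INC 4 -> ACC=10
Event 4 (EXEC): [MAIN] PC=3: HALT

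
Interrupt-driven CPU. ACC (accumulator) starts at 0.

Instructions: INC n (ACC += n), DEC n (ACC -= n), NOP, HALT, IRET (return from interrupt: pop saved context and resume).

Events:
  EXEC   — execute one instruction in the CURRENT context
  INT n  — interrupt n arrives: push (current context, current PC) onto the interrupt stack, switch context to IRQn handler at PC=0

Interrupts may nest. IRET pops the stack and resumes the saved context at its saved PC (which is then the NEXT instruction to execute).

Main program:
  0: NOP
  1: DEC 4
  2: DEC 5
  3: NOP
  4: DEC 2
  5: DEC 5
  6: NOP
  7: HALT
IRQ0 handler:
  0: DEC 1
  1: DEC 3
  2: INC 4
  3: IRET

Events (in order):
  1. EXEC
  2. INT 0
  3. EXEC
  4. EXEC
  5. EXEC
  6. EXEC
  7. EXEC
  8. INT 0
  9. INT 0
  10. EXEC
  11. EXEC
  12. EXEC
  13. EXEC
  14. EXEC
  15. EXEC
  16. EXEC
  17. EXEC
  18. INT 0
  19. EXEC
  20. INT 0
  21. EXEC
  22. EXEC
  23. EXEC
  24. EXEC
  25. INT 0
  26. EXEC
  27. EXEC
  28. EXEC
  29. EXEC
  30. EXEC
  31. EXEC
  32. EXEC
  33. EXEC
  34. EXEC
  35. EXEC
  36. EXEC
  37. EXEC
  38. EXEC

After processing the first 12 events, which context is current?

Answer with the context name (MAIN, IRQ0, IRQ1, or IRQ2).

Answer: IRQ0

Derivation:
Event 1 (EXEC): [MAIN] PC=0: NOP
Event 2 (INT 0): INT 0 arrives: push (MAIN, PC=1), enter IRQ0 at PC=0 (depth now 1)
Event 3 (EXEC): [IRQ0] PC=0: DEC 1 -> ACC=-1
Event 4 (EXEC): [IRQ0] PC=1: DEC 3 -> ACC=-4
Event 5 (EXEC): [IRQ0] PC=2: INC 4 -> ACC=0
Event 6 (EXEC): [IRQ0] PC=3: IRET -> resume MAIN at PC=1 (depth now 0)
Event 7 (EXEC): [MAIN] PC=1: DEC 4 -> ACC=-4
Event 8 (INT 0): INT 0 arrives: push (MAIN, PC=2), enter IRQ0 at PC=0 (depth now 1)
Event 9 (INT 0): INT 0 arrives: push (IRQ0, PC=0), enter IRQ0 at PC=0 (depth now 2)
Event 10 (EXEC): [IRQ0] PC=0: DEC 1 -> ACC=-5
Event 11 (EXEC): [IRQ0] PC=1: DEC 3 -> ACC=-8
Event 12 (EXEC): [IRQ0] PC=2: INC 4 -> ACC=-4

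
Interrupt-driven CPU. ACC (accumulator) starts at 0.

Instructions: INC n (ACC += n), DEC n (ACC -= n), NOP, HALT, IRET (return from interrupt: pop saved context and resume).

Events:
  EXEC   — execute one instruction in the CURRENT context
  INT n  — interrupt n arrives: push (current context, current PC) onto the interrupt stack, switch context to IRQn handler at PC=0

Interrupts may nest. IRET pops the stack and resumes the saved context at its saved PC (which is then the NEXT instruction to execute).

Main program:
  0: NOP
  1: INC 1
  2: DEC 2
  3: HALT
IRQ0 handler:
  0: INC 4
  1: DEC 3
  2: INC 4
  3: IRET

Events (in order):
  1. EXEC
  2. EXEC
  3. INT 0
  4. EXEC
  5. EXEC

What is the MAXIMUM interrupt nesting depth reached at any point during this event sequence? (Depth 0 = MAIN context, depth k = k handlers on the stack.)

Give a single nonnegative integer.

Event 1 (EXEC): [MAIN] PC=0: NOP [depth=0]
Event 2 (EXEC): [MAIN] PC=1: INC 1 -> ACC=1 [depth=0]
Event 3 (INT 0): INT 0 arrives: push (MAIN, PC=2), enter IRQ0 at PC=0 (depth now 1) [depth=1]
Event 4 (EXEC): [IRQ0] PC=0: INC 4 -> ACC=5 [depth=1]
Event 5 (EXEC): [IRQ0] PC=1: DEC 3 -> ACC=2 [depth=1]
Max depth observed: 1

Answer: 1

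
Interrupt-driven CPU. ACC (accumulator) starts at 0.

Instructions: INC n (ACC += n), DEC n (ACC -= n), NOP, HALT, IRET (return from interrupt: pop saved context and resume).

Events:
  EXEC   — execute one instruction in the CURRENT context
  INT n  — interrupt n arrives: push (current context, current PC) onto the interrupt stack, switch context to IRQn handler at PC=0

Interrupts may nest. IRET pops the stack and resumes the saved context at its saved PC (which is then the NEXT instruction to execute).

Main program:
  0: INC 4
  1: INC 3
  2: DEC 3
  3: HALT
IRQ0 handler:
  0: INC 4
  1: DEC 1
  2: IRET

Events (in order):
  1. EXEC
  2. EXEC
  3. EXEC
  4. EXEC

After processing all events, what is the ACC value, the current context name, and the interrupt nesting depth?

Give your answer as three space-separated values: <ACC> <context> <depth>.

Answer: 4 MAIN 0

Derivation:
Event 1 (EXEC): [MAIN] PC=0: INC 4 -> ACC=4
Event 2 (EXEC): [MAIN] PC=1: INC 3 -> ACC=7
Event 3 (EXEC): [MAIN] PC=2: DEC 3 -> ACC=4
Event 4 (EXEC): [MAIN] PC=3: HALT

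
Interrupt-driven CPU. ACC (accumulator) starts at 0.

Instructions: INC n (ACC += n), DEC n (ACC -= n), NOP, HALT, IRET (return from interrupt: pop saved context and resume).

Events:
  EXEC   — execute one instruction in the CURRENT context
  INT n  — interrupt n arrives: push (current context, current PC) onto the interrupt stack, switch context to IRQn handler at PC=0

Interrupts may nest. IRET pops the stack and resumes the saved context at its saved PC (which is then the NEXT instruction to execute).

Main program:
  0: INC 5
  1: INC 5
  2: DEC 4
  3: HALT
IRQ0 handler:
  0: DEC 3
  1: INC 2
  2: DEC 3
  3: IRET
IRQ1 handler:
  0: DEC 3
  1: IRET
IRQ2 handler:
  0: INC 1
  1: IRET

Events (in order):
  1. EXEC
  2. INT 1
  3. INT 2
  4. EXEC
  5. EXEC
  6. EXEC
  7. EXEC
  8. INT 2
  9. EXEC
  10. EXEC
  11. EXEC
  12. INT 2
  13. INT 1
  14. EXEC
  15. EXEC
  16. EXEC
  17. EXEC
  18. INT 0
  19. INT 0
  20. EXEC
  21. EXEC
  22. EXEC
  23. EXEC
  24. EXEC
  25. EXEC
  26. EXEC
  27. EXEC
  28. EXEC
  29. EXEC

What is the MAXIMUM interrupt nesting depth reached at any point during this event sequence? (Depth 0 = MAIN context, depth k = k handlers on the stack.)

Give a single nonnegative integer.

Event 1 (EXEC): [MAIN] PC=0: INC 5 -> ACC=5 [depth=0]
Event 2 (INT 1): INT 1 arrives: push (MAIN, PC=1), enter IRQ1 at PC=0 (depth now 1) [depth=1]
Event 3 (INT 2): INT 2 arrives: push (IRQ1, PC=0), enter IRQ2 at PC=0 (depth now 2) [depth=2]
Event 4 (EXEC): [IRQ2] PC=0: INC 1 -> ACC=6 [depth=2]
Event 5 (EXEC): [IRQ2] PC=1: IRET -> resume IRQ1 at PC=0 (depth now 1) [depth=1]
Event 6 (EXEC): [IRQ1] PC=0: DEC 3 -> ACC=3 [depth=1]
Event 7 (EXEC): [IRQ1] PC=1: IRET -> resume MAIN at PC=1 (depth now 0) [depth=0]
Event 8 (INT 2): INT 2 arrives: push (MAIN, PC=1), enter IRQ2 at PC=0 (depth now 1) [depth=1]
Event 9 (EXEC): [IRQ2] PC=0: INC 1 -> ACC=4 [depth=1]
Event 10 (EXEC): [IRQ2] PC=1: IRET -> resume MAIN at PC=1 (depth now 0) [depth=0]
Event 11 (EXEC): [MAIN] PC=1: INC 5 -> ACC=9 [depth=0]
Event 12 (INT 2): INT 2 arrives: push (MAIN, PC=2), enter IRQ2 at PC=0 (depth now 1) [depth=1]
Event 13 (INT 1): INT 1 arrives: push (IRQ2, PC=0), enter IRQ1 at PC=0 (depth now 2) [depth=2]
Event 14 (EXEC): [IRQ1] PC=0: DEC 3 -> ACC=6 [depth=2]
Event 15 (EXEC): [IRQ1] PC=1: IRET -> resume IRQ2 at PC=0 (depth now 1) [depth=1]
Event 16 (EXEC): [IRQ2] PC=0: INC 1 -> ACC=7 [depth=1]
Event 17 (EXEC): [IRQ2] PC=1: IRET -> resume MAIN at PC=2 (depth now 0) [depth=0]
Event 18 (INT 0): INT 0 arrives: push (MAIN, PC=2), enter IRQ0 at PC=0 (depth now 1) [depth=1]
Event 19 (INT 0): INT 0 arrives: push (IRQ0, PC=0), enter IRQ0 at PC=0 (depth now 2) [depth=2]
Event 20 (EXEC): [IRQ0] PC=0: DEC 3 -> ACC=4 [depth=2]
Event 21 (EXEC): [IRQ0] PC=1: INC 2 -> ACC=6 [depth=2]
Event 22 (EXEC): [IRQ0] PC=2: DEC 3 -> ACC=3 [depth=2]
Event 23 (EXEC): [IRQ0] PC=3: IRET -> resume IRQ0 at PC=0 (depth now 1) [depth=1]
Event 24 (EXEC): [IRQ0] PC=0: DEC 3 -> ACC=0 [depth=1]
Event 25 (EXEC): [IRQ0] PC=1: INC 2 -> ACC=2 [depth=1]
Event 26 (EXEC): [IRQ0] PC=2: DEC 3 -> ACC=-1 [depth=1]
Event 27 (EXEC): [IRQ0] PC=3: IRET -> resume MAIN at PC=2 (depth now 0) [depth=0]
Event 28 (EXEC): [MAIN] PC=2: DEC 4 -> ACC=-5 [depth=0]
Event 29 (EXEC): [MAIN] PC=3: HALT [depth=0]
Max depth observed: 2

Answer: 2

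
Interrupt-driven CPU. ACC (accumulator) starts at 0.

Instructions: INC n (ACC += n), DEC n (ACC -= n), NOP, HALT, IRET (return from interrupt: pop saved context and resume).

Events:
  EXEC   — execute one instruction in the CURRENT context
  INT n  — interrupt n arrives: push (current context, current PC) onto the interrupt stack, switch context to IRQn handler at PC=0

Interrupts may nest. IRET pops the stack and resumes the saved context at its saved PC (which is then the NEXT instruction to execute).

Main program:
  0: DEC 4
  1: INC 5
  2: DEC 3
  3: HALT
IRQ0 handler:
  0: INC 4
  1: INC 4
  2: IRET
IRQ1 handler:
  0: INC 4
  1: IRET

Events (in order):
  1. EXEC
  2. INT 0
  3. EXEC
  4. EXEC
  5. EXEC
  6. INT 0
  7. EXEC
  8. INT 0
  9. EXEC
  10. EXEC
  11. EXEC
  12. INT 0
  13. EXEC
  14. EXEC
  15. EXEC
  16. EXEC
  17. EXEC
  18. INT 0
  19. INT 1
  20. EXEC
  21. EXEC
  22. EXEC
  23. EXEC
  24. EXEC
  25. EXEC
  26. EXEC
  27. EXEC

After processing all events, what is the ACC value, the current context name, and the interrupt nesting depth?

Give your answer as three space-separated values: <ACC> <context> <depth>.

Event 1 (EXEC): [MAIN] PC=0: DEC 4 -> ACC=-4
Event 2 (INT 0): INT 0 arrives: push (MAIN, PC=1), enter IRQ0 at PC=0 (depth now 1)
Event 3 (EXEC): [IRQ0] PC=0: INC 4 -> ACC=0
Event 4 (EXEC): [IRQ0] PC=1: INC 4 -> ACC=4
Event 5 (EXEC): [IRQ0] PC=2: IRET -> resume MAIN at PC=1 (depth now 0)
Event 6 (INT 0): INT 0 arrives: push (MAIN, PC=1), enter IRQ0 at PC=0 (depth now 1)
Event 7 (EXEC): [IRQ0] PC=0: INC 4 -> ACC=8
Event 8 (INT 0): INT 0 arrives: push (IRQ0, PC=1), enter IRQ0 at PC=0 (depth now 2)
Event 9 (EXEC): [IRQ0] PC=0: INC 4 -> ACC=12
Event 10 (EXEC): [IRQ0] PC=1: INC 4 -> ACC=16
Event 11 (EXEC): [IRQ0] PC=2: IRET -> resume IRQ0 at PC=1 (depth now 1)
Event 12 (INT 0): INT 0 arrives: push (IRQ0, PC=1), enter IRQ0 at PC=0 (depth now 2)
Event 13 (EXEC): [IRQ0] PC=0: INC 4 -> ACC=20
Event 14 (EXEC): [IRQ0] PC=1: INC 4 -> ACC=24
Event 15 (EXEC): [IRQ0] PC=2: IRET -> resume IRQ0 at PC=1 (depth now 1)
Event 16 (EXEC): [IRQ0] PC=1: INC 4 -> ACC=28
Event 17 (EXEC): [IRQ0] PC=2: IRET -> resume MAIN at PC=1 (depth now 0)
Event 18 (INT 0): INT 0 arrives: push (MAIN, PC=1), enter IRQ0 at PC=0 (depth now 1)
Event 19 (INT 1): INT 1 arrives: push (IRQ0, PC=0), enter IRQ1 at PC=0 (depth now 2)
Event 20 (EXEC): [IRQ1] PC=0: INC 4 -> ACC=32
Event 21 (EXEC): [IRQ1] PC=1: IRET -> resume IRQ0 at PC=0 (depth now 1)
Event 22 (EXEC): [IRQ0] PC=0: INC 4 -> ACC=36
Event 23 (EXEC): [IRQ0] PC=1: INC 4 -> ACC=40
Event 24 (EXEC): [IRQ0] PC=2: IRET -> resume MAIN at PC=1 (depth now 0)
Event 25 (EXEC): [MAIN] PC=1: INC 5 -> ACC=45
Event 26 (EXEC): [MAIN] PC=2: DEC 3 -> ACC=42
Event 27 (EXEC): [MAIN] PC=3: HALT

Answer: 42 MAIN 0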